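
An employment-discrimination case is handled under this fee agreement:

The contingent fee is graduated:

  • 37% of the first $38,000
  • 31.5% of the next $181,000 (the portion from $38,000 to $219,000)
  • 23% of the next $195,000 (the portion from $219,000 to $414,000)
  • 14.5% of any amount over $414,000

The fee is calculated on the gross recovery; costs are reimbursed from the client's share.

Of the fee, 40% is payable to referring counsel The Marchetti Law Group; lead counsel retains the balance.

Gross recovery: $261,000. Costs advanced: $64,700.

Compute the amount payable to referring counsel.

Fee base is the gross recovery, $261,000; costs are reimbursed separately.
First $38,000 at 37% = $14,060.00
Next $181,000 at 31.5% = $57,015.00
Remaining $42,000 at 23% = $9,660.00
Fee: $14,060.00 + $57,015.00 + $9,660.00 = $80,735.00
Referral share: 40% of $80,735.00 = $32,294.00; lead counsel retains $80,735.00 − $32,294.00 = $48,441.00.

$32,294.00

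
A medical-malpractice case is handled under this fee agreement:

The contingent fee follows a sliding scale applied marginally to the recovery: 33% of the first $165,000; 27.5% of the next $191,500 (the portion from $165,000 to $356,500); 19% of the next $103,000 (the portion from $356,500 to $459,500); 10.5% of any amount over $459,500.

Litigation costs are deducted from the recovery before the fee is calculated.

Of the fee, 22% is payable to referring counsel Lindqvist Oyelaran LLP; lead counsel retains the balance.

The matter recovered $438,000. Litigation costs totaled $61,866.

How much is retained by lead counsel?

Fee base (net of costs): $438,000 − $61,866 = $376,134
First $165,000 at 33% = $54,450.00
Next $191,500 at 27.5% = $52,662.50
Remaining $19,634 at 19% = $3,730.46
Fee: $54,450.00 + $52,662.50 + $3,730.46 = $110,842.96
Referral share: 22% of $110,842.96 = $24,385.45; lead counsel retains $110,842.96 − $24,385.45 = $86,457.51.

$86,457.51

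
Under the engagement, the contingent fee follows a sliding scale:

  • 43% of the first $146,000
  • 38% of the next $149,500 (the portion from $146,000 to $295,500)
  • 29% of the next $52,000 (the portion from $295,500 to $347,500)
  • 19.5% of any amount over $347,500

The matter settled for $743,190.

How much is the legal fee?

First $146,000 at 43% = $62,780.00
Next $149,500 at 38% = $56,810.00
Next $52,000 at 29% = $15,080.00
Remaining $395,690 at 19.5% = $77,159.55
Fee: $62,780.00 + $56,810.00 + $15,080.00 + $77,159.55 = $211,829.55

$211,829.55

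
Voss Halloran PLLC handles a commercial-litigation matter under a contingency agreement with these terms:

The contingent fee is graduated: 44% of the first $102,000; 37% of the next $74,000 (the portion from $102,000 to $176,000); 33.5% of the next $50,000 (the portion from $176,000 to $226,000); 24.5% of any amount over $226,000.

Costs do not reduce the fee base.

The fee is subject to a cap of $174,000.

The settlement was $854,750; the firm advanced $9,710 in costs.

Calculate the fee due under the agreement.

$174,000.00

Fee base is the gross recovery, $854,750; costs are reimbursed separately.
First $102,000 at 44% = $44,880.00
Next $74,000 at 37% = $27,380.00
Next $50,000 at 33.5% = $16,750.00
Remaining $628,750 at 24.5% = $154,043.75
Fee: $44,880.00 + $27,380.00 + $16,750.00 + $154,043.75 = $243,053.75
$243,053.75 exceeds the $174,000 cap, so the fee is capped at $174,000.00.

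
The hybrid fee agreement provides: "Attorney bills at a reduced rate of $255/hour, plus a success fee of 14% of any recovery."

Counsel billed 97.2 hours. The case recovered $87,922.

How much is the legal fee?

$37,095.08

Hourly: 97.2 × $255 = $24,786.00
Success fee: 14% of $87,922 = $12,309.08
Total: $24,786.00 + $12,309.08 = $37,095.08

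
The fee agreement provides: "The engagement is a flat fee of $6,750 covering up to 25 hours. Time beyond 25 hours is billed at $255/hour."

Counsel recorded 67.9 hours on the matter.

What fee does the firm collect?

Flat fee: $6,750.00
Excess hours: 67.9 − 25 = 42.9
Overrun: 42.9 × $255 = $10,939.50
Total: $6,750.00 + $10,939.50 = $17,689.50

$17,689.50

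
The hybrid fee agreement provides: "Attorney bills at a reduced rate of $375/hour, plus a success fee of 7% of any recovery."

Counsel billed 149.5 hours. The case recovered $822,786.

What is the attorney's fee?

Hourly: 149.5 × $375 = $56,062.50
Success fee: 7% of $822,786 = $57,595.02
Total: $56,062.50 + $57,595.02 = $113,657.52

$113,657.52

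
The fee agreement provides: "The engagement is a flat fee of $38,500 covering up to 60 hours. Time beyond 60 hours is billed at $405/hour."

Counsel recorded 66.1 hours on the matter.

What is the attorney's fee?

$40,970.50

Flat fee: $38,500.00
Excess hours: 66.1 − 60 = 6.1
Overrun: 6.1 × $405 = $2,470.50
Total: $38,500.00 + $2,470.50 = $40,970.50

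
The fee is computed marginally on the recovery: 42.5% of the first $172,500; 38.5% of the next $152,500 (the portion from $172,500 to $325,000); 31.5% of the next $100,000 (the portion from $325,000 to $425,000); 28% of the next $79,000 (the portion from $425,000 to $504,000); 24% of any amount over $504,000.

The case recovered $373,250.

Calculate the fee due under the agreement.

First $172,500 at 42.5% = $73,312.50
Next $152,500 at 38.5% = $58,712.50
Remaining $48,250 at 31.5% = $15,198.75
Fee: $73,312.50 + $58,712.50 + $15,198.75 = $147,223.75

$147,223.75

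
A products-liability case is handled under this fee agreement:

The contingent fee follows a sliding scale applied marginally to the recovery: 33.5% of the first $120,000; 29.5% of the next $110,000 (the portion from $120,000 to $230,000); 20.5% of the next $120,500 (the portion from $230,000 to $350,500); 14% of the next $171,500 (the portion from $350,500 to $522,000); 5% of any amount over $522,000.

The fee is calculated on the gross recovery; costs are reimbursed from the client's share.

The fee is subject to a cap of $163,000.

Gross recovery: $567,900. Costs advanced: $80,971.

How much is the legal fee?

Fee base is the gross recovery, $567,900; costs are reimbursed separately.
First $120,000 at 33.5% = $40,200.00
Next $110,000 at 29.5% = $32,450.00
Next $120,500 at 20.5% = $24,702.50
Next $171,500 at 14% = $24,010.00
Remaining $45,900 at 5% = $2,295.00
Fee: $40,200.00 + $32,450.00 + $24,702.50 + $24,010.00 + $2,295.00 = $123,657.50
$123,657.50 is under the $163,000 cap.

$123,657.50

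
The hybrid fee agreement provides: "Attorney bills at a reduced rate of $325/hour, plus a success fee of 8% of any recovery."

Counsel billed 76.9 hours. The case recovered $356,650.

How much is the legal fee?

Hourly: 76.9 × $325 = $24,992.50
Success fee: 8% of $356,650 = $28,532.00
Total: $24,992.50 + $28,532.00 = $53,524.50

$53,524.50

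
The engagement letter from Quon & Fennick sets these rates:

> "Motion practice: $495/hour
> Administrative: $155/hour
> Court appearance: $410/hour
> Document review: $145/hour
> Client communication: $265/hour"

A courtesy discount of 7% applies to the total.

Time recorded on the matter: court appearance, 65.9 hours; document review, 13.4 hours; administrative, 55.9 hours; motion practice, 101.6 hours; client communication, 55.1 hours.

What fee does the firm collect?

Motion practice: 101.6 × $495 = $50,292.00
Administrative: 55.9 × $155 = $8,664.50
Court appearance: 65.9 × $410 = $27,019.00
Document review: 13.4 × $145 = $1,943.00
Client communication: 55.1 × $265 = $14,601.50
Subtotal: $102,520.00
Less 7% discount: −$7,176.40
Total: $102,520.00 − $7,176.40 = $95,343.60

$95,343.60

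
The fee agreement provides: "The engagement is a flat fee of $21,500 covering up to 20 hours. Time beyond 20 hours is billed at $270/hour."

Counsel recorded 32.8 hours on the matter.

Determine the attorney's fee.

$24,956.00

Flat fee: $21,500.00
Excess hours: 32.8 − 20 = 12.8
Overrun: 12.8 × $270 = $3,456.00
Total: $21,500.00 + $3,456.00 = $24,956.00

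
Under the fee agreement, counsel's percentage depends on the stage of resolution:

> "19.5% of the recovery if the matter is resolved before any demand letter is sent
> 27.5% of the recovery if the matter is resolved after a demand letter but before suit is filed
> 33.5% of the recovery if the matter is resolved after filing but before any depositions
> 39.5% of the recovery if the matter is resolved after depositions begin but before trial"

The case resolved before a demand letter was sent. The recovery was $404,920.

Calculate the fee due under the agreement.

$78,959.40

The matter resolved before a demand letter was sent, so the 19.5% rate applies.
$404,920 × 19.5% = $78,959.40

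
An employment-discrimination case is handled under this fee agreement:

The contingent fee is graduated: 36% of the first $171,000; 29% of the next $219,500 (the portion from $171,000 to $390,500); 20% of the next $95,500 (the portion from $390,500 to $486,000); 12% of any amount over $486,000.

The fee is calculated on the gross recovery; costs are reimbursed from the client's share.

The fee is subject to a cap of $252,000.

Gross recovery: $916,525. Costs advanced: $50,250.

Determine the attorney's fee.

$195,978.00

Fee base is the gross recovery, $916,525; costs are reimbursed separately.
First $171,000 at 36% = $61,560.00
Next $219,500 at 29% = $63,655.00
Next $95,500 at 20% = $19,100.00
Remaining $430,525 at 12% = $51,663.00
Fee: $61,560.00 + $63,655.00 + $19,100.00 + $51,663.00 = $195,978.00
$195,978.00 is under the $252,000 cap.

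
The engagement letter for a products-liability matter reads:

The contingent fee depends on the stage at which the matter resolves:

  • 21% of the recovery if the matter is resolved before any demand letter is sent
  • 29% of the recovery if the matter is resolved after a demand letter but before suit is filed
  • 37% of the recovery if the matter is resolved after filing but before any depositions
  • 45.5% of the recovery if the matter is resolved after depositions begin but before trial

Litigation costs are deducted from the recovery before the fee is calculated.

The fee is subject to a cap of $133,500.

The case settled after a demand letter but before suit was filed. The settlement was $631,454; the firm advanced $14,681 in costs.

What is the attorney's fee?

$133,500.00

Fee base (net of costs): $631,454 − $14,681 = $616,773
The matter settled after a demand letter but before suit was filed, so the 29% rate applies.
$616,773 × 29% = $178,864.17
$178,864.17 exceeds the $133,500 cap, so the fee is capped at $133,500.00.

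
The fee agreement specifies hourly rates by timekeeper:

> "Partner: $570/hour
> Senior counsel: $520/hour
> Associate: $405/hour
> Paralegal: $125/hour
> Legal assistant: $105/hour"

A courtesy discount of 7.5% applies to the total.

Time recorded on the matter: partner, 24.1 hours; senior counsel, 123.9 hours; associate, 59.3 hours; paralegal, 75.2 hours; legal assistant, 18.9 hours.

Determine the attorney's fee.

Partner: 24.1 × $570 = $13,737.00
Senior counsel: 123.9 × $520 = $64,428.00
Associate: 59.3 × $405 = $24,016.50
Paralegal: 75.2 × $125 = $9,400.00
Legal assistant: 18.9 × $105 = $1,984.50
Subtotal: $113,566.00
Less 7.5% discount: −$8,517.45
Total: $113,566.00 − $8,517.45 = $105,048.55

$105,048.55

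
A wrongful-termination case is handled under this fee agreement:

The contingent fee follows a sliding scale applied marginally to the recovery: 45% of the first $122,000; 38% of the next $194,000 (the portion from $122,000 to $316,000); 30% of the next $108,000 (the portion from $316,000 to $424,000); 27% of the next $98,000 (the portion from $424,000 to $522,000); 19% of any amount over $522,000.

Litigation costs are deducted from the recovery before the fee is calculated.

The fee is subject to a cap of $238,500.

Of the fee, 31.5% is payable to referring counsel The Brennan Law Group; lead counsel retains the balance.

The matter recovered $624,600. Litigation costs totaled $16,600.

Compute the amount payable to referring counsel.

Fee base (net of costs): $624,600 − $16,600 = $608,000
First $122,000 at 45% = $54,900.00
Next $194,000 at 38% = $73,720.00
Next $108,000 at 30% = $32,400.00
Next $98,000 at 27% = $26,460.00
Remaining $86,000 at 19% = $16,340.00
Fee: $54,900.00 + $73,720.00 + $32,400.00 + $26,460.00 + $16,340.00 = $203,820.00
$203,820.00 is under the $238,500 cap.
Referral share: 31.5% of $203,820.00 = $64,203.30; lead counsel retains $203,820.00 − $64,203.30 = $139,616.70.

$64,203.30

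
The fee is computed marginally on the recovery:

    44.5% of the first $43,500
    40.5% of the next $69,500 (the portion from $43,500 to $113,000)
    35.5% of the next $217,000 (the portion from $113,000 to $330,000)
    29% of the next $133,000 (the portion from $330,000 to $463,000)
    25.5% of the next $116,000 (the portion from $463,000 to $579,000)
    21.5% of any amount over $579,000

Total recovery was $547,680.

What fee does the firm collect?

First $43,500 at 44.5% = $19,357.50
Next $69,500 at 40.5% = $28,147.50
Next $217,000 at 35.5% = $77,035.00
Next $133,000 at 29% = $38,570.00
Remaining $84,680 at 25.5% = $21,593.40
Fee: $19,357.50 + $28,147.50 + $77,035.00 + $38,570.00 + $21,593.40 = $184,703.40

$184,703.40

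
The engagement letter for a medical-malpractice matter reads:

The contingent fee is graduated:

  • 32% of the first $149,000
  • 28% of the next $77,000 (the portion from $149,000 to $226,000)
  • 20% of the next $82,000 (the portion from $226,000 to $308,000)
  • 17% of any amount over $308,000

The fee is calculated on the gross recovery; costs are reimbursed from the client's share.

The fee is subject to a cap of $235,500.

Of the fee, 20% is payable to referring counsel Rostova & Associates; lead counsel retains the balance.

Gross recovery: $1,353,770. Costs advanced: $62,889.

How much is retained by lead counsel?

$188,400.00

Fee base is the gross recovery, $1,353,770; costs are reimbursed separately.
First $149,000 at 32% = $47,680.00
Next $77,000 at 28% = $21,560.00
Next $82,000 at 20% = $16,400.00
Remaining $1,045,770 at 17% = $177,780.90
Fee: $47,680.00 + $21,560.00 + $16,400.00 + $177,780.90 = $263,420.90
$263,420.90 exceeds the $235,500 cap, so the fee is capped at $235,500.00.
Referral share: 20% of $235,500.00 = $47,100.00; lead counsel retains $235,500.00 − $47,100.00 = $188,400.00.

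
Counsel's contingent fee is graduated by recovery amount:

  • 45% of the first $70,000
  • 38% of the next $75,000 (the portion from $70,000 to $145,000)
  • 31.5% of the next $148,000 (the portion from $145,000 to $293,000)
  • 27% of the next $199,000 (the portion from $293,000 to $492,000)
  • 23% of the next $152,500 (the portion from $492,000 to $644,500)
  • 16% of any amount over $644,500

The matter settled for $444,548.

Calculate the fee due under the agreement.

First $70,000 at 45% = $31,500.00
Next $75,000 at 38% = $28,500.00
Next $148,000 at 31.5% = $46,620.00
Remaining $151,548 at 27% = $40,917.96
Fee: $31,500.00 + $28,500.00 + $46,620.00 + $40,917.96 = $147,537.96

$147,537.96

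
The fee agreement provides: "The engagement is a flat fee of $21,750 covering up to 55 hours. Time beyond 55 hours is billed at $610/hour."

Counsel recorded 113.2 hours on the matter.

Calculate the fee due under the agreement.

$57,252.00

Flat fee: $21,750.00
Excess hours: 113.2 − 55 = 58.2
Overrun: 58.2 × $610 = $35,502.00
Total: $21,750.00 + $35,502.00 = $57,252.00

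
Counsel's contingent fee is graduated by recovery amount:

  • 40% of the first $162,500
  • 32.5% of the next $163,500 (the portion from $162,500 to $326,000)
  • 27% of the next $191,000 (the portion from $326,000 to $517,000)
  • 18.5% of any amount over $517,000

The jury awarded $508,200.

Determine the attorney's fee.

$167,331.50

First $162,500 at 40% = $65,000.00
Next $163,500 at 32.5% = $53,137.50
Remaining $182,200 at 27% = $49,194.00
Fee: $65,000.00 + $53,137.50 + $49,194.00 = $167,331.50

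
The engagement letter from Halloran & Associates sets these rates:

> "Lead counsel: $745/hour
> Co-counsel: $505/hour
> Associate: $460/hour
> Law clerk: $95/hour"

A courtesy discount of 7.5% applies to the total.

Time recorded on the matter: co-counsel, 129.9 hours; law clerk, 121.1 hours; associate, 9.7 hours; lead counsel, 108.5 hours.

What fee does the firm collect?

Lead counsel: 108.5 × $745 = $80,832.50
Co-counsel: 129.9 × $505 = $65,599.50
Associate: 9.7 × $460 = $4,462.00
Law clerk: 121.1 × $95 = $11,504.50
Subtotal: $162,398.50
Less 7.5% discount: −$12,179.89
Total: $162,398.50 − $12,179.89 = $150,218.61

$150,218.61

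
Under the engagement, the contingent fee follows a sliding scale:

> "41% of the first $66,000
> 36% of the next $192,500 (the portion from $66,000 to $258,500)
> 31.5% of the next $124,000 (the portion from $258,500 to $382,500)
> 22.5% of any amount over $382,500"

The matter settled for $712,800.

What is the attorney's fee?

$209,737.50

First $66,000 at 41% = $27,060.00
Next $192,500 at 36% = $69,300.00
Next $124,000 at 31.5% = $39,060.00
Remaining $330,300 at 22.5% = $74,317.50
Fee: $27,060.00 + $69,300.00 + $39,060.00 + $74,317.50 = $209,737.50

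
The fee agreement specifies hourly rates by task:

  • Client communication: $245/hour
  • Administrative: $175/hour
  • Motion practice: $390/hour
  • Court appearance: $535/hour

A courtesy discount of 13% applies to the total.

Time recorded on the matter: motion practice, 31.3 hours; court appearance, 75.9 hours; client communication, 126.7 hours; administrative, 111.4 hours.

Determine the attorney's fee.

$89,914.50

Client communication: 126.7 × $245 = $31,041.50
Administrative: 111.4 × $175 = $19,495.00
Motion practice: 31.3 × $390 = $12,207.00
Court appearance: 75.9 × $535 = $40,606.50
Subtotal: $103,350.00
Less 13% discount: −$13,435.50
Total: $103,350.00 − $13,435.50 = $89,914.50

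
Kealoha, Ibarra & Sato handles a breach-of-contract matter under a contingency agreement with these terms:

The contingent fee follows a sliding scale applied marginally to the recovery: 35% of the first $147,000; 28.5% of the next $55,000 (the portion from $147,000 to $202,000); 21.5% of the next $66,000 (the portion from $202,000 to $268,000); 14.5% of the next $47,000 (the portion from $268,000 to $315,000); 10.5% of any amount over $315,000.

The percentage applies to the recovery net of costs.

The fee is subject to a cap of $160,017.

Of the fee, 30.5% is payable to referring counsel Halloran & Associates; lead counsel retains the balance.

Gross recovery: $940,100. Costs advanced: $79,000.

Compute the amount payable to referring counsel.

Fee base (net of costs): $940,100 − $79,000 = $861,100
First $147,000 at 35% = $51,450.00
Next $55,000 at 28.5% = $15,675.00
Next $66,000 at 21.5% = $14,190.00
Next $47,000 at 14.5% = $6,815.00
Remaining $546,100 at 10.5% = $57,340.50
Fee: $51,450.00 + $15,675.00 + $14,190.00 + $6,815.00 + $57,340.50 = $145,470.50
$145,470.50 is under the $160,017 cap.
Referral share: 30.5% of $145,470.50 = $44,368.50; lead counsel retains $145,470.50 − $44,368.50 = $101,102.00.

$44,368.50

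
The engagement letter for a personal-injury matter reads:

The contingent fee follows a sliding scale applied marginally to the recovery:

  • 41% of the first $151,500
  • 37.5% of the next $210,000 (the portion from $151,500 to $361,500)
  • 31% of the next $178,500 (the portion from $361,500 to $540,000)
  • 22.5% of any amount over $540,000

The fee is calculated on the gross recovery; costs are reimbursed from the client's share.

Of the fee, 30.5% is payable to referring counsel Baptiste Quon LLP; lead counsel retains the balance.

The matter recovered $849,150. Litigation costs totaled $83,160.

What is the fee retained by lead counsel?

$184,702.33

Fee base is the gross recovery, $849,150; costs are reimbursed separately.
First $151,500 at 41% = $62,115.00
Next $210,000 at 37.5% = $78,750.00
Next $178,500 at 31% = $55,335.00
Remaining $309,150 at 22.5% = $69,558.75
Fee: $62,115.00 + $78,750.00 + $55,335.00 + $69,558.75 = $265,758.75
Referral share: 30.5% of $265,758.75 = $81,056.42; lead counsel retains $265,758.75 − $81,056.42 = $184,702.33.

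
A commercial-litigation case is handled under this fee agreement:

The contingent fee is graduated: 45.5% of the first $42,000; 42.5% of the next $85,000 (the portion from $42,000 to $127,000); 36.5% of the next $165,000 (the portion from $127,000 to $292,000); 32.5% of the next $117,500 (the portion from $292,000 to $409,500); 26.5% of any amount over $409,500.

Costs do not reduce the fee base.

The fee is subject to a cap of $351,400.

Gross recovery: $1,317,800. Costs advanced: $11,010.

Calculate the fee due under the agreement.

$351,400.00

Fee base is the gross recovery, $1,317,800; costs are reimbursed separately.
First $42,000 at 45.5% = $19,110.00
Next $85,000 at 42.5% = $36,125.00
Next $165,000 at 36.5% = $60,225.00
Next $117,500 at 32.5% = $38,187.50
Remaining $908,300 at 26.5% = $240,699.50
Fee: $19,110.00 + $36,125.00 + $60,225.00 + $38,187.50 + $240,699.50 = $394,347.00
$394,347.00 exceeds the $351,400 cap, so the fee is capped at $351,400.00.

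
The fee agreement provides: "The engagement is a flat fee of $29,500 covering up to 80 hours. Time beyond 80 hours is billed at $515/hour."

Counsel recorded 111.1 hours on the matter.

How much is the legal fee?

$45,516.50

Flat fee: $29,500.00
Excess hours: 111.1 − 80 = 31.1
Overrun: 31.1 × $515 = $16,016.50
Total: $29,500.00 + $16,016.50 = $45,516.50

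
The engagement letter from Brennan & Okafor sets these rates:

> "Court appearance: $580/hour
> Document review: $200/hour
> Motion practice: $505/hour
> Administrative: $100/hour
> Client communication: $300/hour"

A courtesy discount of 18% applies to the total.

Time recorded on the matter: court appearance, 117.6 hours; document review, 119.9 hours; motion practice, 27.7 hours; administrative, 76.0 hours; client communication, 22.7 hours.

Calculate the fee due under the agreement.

$98,880.93

Court appearance: 117.6 × $580 = $68,208.00
Document review: 119.9 × $200 = $23,980.00
Motion practice: 27.7 × $505 = $13,988.50
Administrative: 76.0 × $100 = $7,600.00
Client communication: 22.7 × $300 = $6,810.00
Subtotal: $120,586.50
Less 18% discount: −$21,705.57
Total: $120,586.50 − $21,705.57 = $98,880.93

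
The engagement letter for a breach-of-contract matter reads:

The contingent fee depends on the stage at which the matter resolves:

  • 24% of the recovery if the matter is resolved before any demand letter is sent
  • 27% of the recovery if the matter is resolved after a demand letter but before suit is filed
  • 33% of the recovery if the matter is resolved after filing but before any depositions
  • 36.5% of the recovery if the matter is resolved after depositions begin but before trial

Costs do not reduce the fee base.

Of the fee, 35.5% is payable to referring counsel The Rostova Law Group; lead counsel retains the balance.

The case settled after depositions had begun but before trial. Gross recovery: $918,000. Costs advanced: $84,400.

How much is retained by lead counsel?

$216,120.15

Fee base is the gross recovery, $918,000; costs are reimbursed separately.
The matter settled after depositions had begun but before trial, so the 36.5% rate applies.
$918,000 × 36.5% = $335,070.00
Referral share: 35.5% of $335,070.00 = $118,949.85; lead counsel retains $335,070.00 − $118,949.85 = $216,120.15.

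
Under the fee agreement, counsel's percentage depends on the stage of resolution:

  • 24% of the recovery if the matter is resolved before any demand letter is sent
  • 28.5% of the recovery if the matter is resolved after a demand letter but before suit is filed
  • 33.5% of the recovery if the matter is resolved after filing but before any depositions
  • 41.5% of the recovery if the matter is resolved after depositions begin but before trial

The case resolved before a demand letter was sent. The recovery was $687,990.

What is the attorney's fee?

$165,117.60

The matter resolved before a demand letter was sent, so the 24% rate applies.
$687,990 × 24% = $165,117.60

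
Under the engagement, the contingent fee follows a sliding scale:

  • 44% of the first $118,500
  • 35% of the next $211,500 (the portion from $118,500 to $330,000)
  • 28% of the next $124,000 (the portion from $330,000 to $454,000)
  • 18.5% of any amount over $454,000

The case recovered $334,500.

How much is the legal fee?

$127,425.00

First $118,500 at 44% = $52,140.00
Next $211,500 at 35% = $74,025.00
Remaining $4,500 at 28% = $1,260.00
Fee: $52,140.00 + $74,025.00 + $1,260.00 = $127,425.00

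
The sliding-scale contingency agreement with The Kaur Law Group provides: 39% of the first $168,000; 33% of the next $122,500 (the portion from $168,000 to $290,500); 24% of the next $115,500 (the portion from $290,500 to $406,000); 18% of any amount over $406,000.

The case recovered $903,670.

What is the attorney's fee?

First $168,000 at 39% = $65,520.00
Next $122,500 at 33% = $40,425.00
Next $115,500 at 24% = $27,720.00
Remaining $497,670 at 18% = $89,580.60
Fee: $65,520.00 + $40,425.00 + $27,720.00 + $89,580.60 = $223,245.60

$223,245.60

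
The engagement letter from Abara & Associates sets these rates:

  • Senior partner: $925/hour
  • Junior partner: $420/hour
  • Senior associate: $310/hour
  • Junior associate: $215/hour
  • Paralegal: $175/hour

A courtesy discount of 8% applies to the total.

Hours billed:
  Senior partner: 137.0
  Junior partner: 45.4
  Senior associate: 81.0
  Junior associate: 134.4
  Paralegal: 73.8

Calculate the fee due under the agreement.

Senior partner: 137.0 × $925 = $126,725.00
Junior partner: 45.4 × $420 = $19,068.00
Senior associate: 81.0 × $310 = $25,110.00
Junior associate: 134.4 × $215 = $28,896.00
Paralegal: 73.8 × $175 = $12,915.00
Subtotal: $212,714.00
Less 8% discount: −$17,017.12
Total: $212,714.00 − $17,017.12 = $195,696.88

$195,696.88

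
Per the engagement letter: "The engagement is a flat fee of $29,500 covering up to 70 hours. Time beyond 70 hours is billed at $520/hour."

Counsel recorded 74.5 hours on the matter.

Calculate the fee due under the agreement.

$31,840.00

Flat fee: $29,500.00
Excess hours: 74.5 − 70 = 4.5
Overrun: 4.5 × $520 = $2,340.00
Total: $29,500.00 + $2,340.00 = $31,840.00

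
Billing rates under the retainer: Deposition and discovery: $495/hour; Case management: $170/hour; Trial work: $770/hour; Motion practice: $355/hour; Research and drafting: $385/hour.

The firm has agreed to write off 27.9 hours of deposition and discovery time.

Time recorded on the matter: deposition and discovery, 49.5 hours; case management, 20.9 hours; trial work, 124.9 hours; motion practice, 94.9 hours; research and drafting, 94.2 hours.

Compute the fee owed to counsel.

$180,374.50

Deposition and discovery: 49.5 × $495 = $24,502.50
Case management: 20.9 × $170 = $3,553.00
Trial work: 124.9 × $770 = $96,173.00
Motion practice: 94.9 × $355 = $33,689.50
Research and drafting: 94.2 × $385 = $36,267.00
Subtotal: $194,185.00
Write-off: 27.9 × $495 = $13,810.50
Total: $194,185.00 − $13,810.50 = $180,374.50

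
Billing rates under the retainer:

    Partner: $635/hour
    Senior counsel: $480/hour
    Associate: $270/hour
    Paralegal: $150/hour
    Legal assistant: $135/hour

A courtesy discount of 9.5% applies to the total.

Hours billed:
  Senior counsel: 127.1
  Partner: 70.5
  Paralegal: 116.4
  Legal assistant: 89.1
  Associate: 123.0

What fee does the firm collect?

Partner: 70.5 × $635 = $44,767.50
Senior counsel: 127.1 × $480 = $61,008.00
Associate: 123.0 × $270 = $33,210.00
Paralegal: 116.4 × $150 = $17,460.00
Legal assistant: 89.1 × $135 = $12,028.50
Subtotal: $168,474.00
Less 9.5% discount: −$16,005.03
Total: $168,474.00 − $16,005.03 = $152,468.97

$152,468.97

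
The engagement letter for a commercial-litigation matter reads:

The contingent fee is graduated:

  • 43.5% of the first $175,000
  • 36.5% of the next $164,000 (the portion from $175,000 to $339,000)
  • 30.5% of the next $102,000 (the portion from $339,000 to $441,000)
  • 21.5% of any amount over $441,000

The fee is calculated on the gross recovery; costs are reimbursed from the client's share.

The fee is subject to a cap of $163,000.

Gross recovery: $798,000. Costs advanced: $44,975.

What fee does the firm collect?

Fee base is the gross recovery, $798,000; costs are reimbursed separately.
First $175,000 at 43.5% = $76,125.00
Next $164,000 at 36.5% = $59,860.00
Next $102,000 at 30.5% = $31,110.00
Remaining $357,000 at 21.5% = $76,755.00
Fee: $76,125.00 + $59,860.00 + $31,110.00 + $76,755.00 = $243,850.00
$243,850.00 exceeds the $163,000 cap, so the fee is capped at $163,000.00.

$163,000.00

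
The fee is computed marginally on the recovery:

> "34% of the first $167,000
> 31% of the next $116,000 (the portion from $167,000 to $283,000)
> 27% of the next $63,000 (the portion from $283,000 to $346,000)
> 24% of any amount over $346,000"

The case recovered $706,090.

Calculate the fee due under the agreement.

First $167,000 at 34% = $56,780.00
Next $116,000 at 31% = $35,960.00
Next $63,000 at 27% = $17,010.00
Remaining $360,090 at 24% = $86,421.60
Fee: $56,780.00 + $35,960.00 + $17,010.00 + $86,421.60 = $196,171.60

$196,171.60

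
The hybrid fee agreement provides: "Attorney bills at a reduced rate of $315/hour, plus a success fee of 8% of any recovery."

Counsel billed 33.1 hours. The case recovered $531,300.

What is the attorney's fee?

Hourly: 33.1 × $315 = $10,426.50
Success fee: 8% of $531,300 = $42,504.00
Total: $10,426.50 + $42,504.00 = $52,930.50

$52,930.50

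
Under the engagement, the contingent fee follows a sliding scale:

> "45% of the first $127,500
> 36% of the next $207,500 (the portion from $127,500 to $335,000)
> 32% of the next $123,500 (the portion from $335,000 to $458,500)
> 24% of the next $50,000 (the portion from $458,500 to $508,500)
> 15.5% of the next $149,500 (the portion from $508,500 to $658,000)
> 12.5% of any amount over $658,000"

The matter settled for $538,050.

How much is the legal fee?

First $127,500 at 45% = $57,375.00
Next $207,500 at 36% = $74,700.00
Next $123,500 at 32% = $39,520.00
Next $50,000 at 24% = $12,000.00
Remaining $29,550 at 15.5% = $4,580.25
Fee: $57,375.00 + $74,700.00 + $39,520.00 + $12,000.00 + $4,580.25 = $188,175.25

$188,175.25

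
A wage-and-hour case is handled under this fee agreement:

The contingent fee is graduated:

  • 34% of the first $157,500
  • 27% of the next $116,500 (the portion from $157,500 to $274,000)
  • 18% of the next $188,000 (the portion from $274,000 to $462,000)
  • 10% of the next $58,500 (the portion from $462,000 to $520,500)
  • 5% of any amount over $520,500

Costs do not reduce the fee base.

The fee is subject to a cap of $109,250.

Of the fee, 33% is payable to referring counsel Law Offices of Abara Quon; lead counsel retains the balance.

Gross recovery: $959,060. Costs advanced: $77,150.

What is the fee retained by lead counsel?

$73,197.50

Fee base is the gross recovery, $959,060; costs are reimbursed separately.
First $157,500 at 34% = $53,550.00
Next $116,500 at 27% = $31,455.00
Next $188,000 at 18% = $33,840.00
Next $58,500 at 10% = $5,850.00
Remaining $438,560 at 5% = $21,928.00
Fee: $53,550.00 + $31,455.00 + $33,840.00 + $5,850.00 + $21,928.00 = $146,623.00
$146,623.00 exceeds the $109,250 cap, so the fee is capped at $109,250.00.
Referral share: 33% of $109,250.00 = $36,052.50; lead counsel retains $109,250.00 − $36,052.50 = $73,197.50.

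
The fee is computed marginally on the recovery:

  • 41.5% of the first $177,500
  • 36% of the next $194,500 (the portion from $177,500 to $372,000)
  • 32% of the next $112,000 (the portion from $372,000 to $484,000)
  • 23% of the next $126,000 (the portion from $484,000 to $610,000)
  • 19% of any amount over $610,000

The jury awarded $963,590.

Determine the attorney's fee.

$275,684.60

First $177,500 at 41.5% = $73,662.50
Next $194,500 at 36% = $70,020.00
Next $112,000 at 32% = $35,840.00
Next $126,000 at 23% = $28,980.00
Remaining $353,590 at 19% = $67,182.10
Fee: $73,662.50 + $70,020.00 + $35,840.00 + $28,980.00 + $67,182.10 = $275,684.60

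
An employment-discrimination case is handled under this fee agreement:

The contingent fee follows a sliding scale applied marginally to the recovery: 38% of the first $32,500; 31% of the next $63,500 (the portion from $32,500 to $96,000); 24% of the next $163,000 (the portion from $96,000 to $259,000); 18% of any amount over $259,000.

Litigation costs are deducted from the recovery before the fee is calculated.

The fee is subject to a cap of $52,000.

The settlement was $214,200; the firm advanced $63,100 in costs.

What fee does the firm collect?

Fee base (net of costs): $214,200 − $63,100 = $151,100
First $32,500 at 38% = $12,350.00
Next $63,500 at 31% = $19,685.00
Remaining $55,100 at 24% = $13,224.00
Fee: $12,350.00 + $19,685.00 + $13,224.00 = $45,259.00
$45,259.00 is under the $52,000 cap.

$45,259.00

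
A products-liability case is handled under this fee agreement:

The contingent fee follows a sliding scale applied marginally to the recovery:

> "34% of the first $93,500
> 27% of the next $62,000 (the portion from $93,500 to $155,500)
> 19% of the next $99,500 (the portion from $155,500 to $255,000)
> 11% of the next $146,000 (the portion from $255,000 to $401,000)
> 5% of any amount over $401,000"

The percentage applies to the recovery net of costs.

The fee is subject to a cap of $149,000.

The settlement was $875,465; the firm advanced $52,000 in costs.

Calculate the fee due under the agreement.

Fee base (net of costs): $875,465 − $52,000 = $823,465
First $93,500 at 34% = $31,790.00
Next $62,000 at 27% = $16,740.00
Next $99,500 at 19% = $18,905.00
Next $146,000 at 11% = $16,060.00
Remaining $422,465 at 5% = $21,123.25
Fee: $31,790.00 + $16,740.00 + $18,905.00 + $16,060.00 + $21,123.25 = $104,618.25
$104,618.25 is under the $149,000 cap.

$104,618.25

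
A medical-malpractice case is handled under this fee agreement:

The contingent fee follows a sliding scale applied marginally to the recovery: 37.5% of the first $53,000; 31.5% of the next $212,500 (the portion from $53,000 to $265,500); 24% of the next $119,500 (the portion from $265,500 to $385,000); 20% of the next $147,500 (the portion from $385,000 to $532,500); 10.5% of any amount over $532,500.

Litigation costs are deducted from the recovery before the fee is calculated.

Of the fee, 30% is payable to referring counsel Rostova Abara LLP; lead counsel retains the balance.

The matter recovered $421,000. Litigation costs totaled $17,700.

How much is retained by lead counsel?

Fee base (net of costs): $421,000 − $17,700 = $403,300
First $53,000 at 37.5% = $19,875.00
Next $212,500 at 31.5% = $66,937.50
Next $119,500 at 24% = $28,680.00
Remaining $18,300 at 20% = $3,660.00
Fee: $19,875.00 + $66,937.50 + $28,680.00 + $3,660.00 = $119,152.50
Referral share: 30% of $119,152.50 = $35,745.75; lead counsel retains $119,152.50 − $35,745.75 = $83,406.75.

$83,406.75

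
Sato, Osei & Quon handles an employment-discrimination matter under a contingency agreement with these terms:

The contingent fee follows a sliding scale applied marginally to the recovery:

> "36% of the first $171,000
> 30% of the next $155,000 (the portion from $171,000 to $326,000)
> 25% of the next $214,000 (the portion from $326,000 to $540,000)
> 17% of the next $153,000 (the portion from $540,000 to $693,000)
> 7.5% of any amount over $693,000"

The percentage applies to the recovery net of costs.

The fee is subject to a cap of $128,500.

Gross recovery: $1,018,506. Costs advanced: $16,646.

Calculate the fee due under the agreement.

Fee base (net of costs): $1,018,506 − $16,646 = $1,001,860
First $171,000 at 36% = $61,560.00
Next $155,000 at 30% = $46,500.00
Next $214,000 at 25% = $53,500.00
Next $153,000 at 17% = $26,010.00
Remaining $308,860 at 7.5% = $23,164.50
Fee: $61,560.00 + $46,500.00 + $53,500.00 + $26,010.00 + $23,164.50 = $210,734.50
$210,734.50 exceeds the $128,500 cap, so the fee is capped at $128,500.00.

$128,500.00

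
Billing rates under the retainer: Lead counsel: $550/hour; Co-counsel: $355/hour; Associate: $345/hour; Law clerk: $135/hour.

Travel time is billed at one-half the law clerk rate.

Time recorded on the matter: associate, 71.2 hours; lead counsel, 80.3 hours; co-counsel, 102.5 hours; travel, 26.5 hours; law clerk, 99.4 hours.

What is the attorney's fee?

$120,324.25

Lead counsel: 80.3 × $550 = $44,165.00
Co-counsel: 102.5 × $355 = $36,387.50
Associate: 71.2 × $345 = $24,564.00
Law clerk: 99.4 × $135 = $13,419.00
Subtotal: $44,165.00 + $36,387.50 + $24,564.00 + $13,419.00 = $118,535.50
Travel: 26.5 × ($135 ÷ 2) = 26.5 × $67.50 = $1,788.75
Total: $118,535.50 + $1,788.75 = $120,324.25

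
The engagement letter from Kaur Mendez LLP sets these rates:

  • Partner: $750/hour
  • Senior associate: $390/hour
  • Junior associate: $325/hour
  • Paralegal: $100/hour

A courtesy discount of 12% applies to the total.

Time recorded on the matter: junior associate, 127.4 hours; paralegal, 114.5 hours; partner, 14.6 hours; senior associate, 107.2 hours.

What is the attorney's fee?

$92,939.44

Partner: 14.6 × $750 = $10,950.00
Senior associate: 107.2 × $390 = $41,808.00
Junior associate: 127.4 × $325 = $41,405.00
Paralegal: 114.5 × $100 = $11,450.00
Subtotal: $105,613.00
Less 12% discount: −$12,673.56
Total: $105,613.00 − $12,673.56 = $92,939.44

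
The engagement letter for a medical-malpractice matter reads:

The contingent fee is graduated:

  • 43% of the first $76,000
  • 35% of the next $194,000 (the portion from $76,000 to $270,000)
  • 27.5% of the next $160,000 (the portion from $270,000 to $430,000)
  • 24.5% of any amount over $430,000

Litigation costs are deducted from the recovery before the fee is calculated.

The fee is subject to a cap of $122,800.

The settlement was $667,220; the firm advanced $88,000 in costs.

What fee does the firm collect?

$122,800.00

Fee base (net of costs): $667,220 − $88,000 = $579,220
First $76,000 at 43% = $32,680.00
Next $194,000 at 35% = $67,900.00
Next $160,000 at 27.5% = $44,000.00
Remaining $149,220 at 24.5% = $36,558.90
Fee: $32,680.00 + $67,900.00 + $44,000.00 + $36,558.90 = $181,138.90
$181,138.90 exceeds the $122,800 cap, so the fee is capped at $122,800.00.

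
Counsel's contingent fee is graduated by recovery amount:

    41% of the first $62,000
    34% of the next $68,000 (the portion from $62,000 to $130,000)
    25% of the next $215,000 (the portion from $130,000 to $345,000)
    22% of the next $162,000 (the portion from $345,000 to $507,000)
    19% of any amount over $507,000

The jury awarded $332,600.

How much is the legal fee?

First $62,000 at 41% = $25,420.00
Next $68,000 at 34% = $23,120.00
Remaining $202,600 at 25% = $50,650.00
Fee: $25,420.00 + $23,120.00 + $50,650.00 = $99,190.00

$99,190.00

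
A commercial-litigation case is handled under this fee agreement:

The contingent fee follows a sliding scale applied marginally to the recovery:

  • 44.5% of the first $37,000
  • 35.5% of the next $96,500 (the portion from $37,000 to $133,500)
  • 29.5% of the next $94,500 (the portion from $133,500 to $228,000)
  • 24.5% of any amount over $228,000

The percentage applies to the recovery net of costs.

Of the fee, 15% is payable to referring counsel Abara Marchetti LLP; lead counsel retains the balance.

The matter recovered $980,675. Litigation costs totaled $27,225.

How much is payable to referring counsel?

$38,450.29

Fee base (net of costs): $980,675 − $27,225 = $953,450
First $37,000 at 44.5% = $16,465.00
Next $96,500 at 35.5% = $34,257.50
Next $94,500 at 29.5% = $27,877.50
Remaining $725,450 at 24.5% = $177,735.25
Fee: $16,465.00 + $34,257.50 + $27,877.50 + $177,735.25 = $256,335.25
Referral share: 15% of $256,335.25 = $38,450.29; lead counsel retains $256,335.25 − $38,450.29 = $217,884.96.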